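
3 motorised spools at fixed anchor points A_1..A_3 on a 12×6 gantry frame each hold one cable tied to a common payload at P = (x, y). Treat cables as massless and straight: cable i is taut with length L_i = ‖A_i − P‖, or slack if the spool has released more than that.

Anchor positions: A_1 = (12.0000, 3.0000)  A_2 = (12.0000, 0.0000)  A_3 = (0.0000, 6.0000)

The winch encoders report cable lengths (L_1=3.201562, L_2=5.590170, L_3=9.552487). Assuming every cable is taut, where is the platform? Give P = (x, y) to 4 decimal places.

circle eqns → linear via eq_j − eq_1; set q_j = A_j·A_j − L_j²
q_1 = 144.0000+9.0000−10.2500 = 142.7500
0.0000·x + 6.0000·y = q_1−q_2 = 30.0000
24.0000·x − 6.0000·y = q_1−q_3 = 198.0000
solve first two rows → x=9.5000, y=5.0000

(9.5000, 5.0000)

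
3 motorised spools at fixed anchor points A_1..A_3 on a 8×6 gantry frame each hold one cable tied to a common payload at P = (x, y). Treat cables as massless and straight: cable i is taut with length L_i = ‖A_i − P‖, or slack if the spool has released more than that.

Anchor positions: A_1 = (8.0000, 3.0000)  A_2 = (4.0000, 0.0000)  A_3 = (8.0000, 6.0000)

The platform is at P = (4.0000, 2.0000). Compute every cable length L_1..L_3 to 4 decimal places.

cable 1: Δx=4.0000, Δy=1.0000; L_1 = √(Δx²+Δy²) = 4.1231
cable 2: Δx=0.0000, Δy=-2.0000; L_2 = √(Δx²+Δy²) = 2.0000
cable 3: Δx=4.0000, Δy=4.0000; L_3 = √(Δx²+Δy²) = 5.6569

(4.1231, 2.0000, 5.6569)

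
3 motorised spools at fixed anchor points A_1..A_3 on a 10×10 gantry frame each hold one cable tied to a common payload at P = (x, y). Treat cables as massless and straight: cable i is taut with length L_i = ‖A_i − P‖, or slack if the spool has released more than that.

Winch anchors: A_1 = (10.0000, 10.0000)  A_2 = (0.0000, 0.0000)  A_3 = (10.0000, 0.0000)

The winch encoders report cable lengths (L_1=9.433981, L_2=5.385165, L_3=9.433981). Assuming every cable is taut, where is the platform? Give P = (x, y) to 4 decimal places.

(2.0000, 5.0000)

circle eqns → linear via eq_j − eq_1; set q_j = A_j·A_j − L_j²
q_1 = 100.0000+100.0000−89.0000 = 111.0000
20.0000·x + 20.0000·y = q_1−q_2 = 140.0000
0.0000·x + 20.0000·y = q_1−q_3 = 100.0000
solve first two rows → x=2.0000, y=5.0000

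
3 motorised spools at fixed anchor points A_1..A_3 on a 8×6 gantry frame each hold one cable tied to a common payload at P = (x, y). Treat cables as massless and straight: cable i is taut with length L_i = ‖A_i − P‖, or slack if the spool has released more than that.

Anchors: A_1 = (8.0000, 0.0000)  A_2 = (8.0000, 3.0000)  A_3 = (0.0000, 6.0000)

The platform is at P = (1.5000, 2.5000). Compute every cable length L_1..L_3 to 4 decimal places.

(6.9642, 6.5192, 3.8079)

cable 1: Δx=6.5000, Δy=-2.5000; L_1 = √(Δx²+Δy²) = 6.9642
cable 2: Δx=6.5000, Δy=0.5000; L_2 = √(Δx²+Δy²) = 6.5192
cable 3: Δx=-1.5000, Δy=3.5000; L_3 = √(Δx²+Δy²) = 3.8079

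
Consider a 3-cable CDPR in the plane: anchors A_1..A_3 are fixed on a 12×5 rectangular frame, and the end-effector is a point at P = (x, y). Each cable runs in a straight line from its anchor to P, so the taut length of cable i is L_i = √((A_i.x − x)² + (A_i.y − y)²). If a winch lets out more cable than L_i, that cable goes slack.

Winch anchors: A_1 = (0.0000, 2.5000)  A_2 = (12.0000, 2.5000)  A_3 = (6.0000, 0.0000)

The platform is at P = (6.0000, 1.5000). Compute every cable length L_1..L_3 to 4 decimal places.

cable 1: Δx=-6.0000, Δy=1.0000; L_1 = √(Δx²+Δy²) = 6.0828
cable 2: Δx=6.0000, Δy=1.0000; L_2 = √(Δx²+Δy²) = 6.0828
cable 3: Δx=0.0000, Δy=-1.5000; L_3 = √(Δx²+Δy²) = 1.5000

(6.0828, 6.0828, 1.5000)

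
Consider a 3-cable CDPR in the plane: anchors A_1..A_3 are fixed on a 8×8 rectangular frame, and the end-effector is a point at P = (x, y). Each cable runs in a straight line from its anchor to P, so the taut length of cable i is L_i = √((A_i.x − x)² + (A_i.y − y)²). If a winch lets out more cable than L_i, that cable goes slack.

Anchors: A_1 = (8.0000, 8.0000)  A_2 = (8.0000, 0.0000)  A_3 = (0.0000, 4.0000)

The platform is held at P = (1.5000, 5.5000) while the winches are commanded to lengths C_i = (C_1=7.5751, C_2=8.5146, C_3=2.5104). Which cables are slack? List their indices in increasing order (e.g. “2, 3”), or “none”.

i=1: geometric 6.9642 vs commanded 7.5751 ⇒ slack
i=2: geometric 8.5147 vs commanded 8.5146 ⇒ taut
i=3: geometric 2.1213 vs commanded 2.5104 ⇒ slack

1, 3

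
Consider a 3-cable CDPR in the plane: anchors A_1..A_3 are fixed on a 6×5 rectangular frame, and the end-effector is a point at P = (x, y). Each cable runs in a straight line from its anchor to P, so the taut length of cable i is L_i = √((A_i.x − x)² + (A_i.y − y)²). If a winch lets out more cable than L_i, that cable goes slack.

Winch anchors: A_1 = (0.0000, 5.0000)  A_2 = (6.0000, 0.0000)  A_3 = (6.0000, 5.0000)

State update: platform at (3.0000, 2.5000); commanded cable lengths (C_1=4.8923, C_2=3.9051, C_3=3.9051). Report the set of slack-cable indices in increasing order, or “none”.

1

i=1: geometric 3.9051 vs commanded 4.8923 ⇒ slack
i=2: geometric 3.9051 vs commanded 3.9051 ⇒ taut
i=3: geometric 3.9051 vs commanded 3.9051 ⇒ taut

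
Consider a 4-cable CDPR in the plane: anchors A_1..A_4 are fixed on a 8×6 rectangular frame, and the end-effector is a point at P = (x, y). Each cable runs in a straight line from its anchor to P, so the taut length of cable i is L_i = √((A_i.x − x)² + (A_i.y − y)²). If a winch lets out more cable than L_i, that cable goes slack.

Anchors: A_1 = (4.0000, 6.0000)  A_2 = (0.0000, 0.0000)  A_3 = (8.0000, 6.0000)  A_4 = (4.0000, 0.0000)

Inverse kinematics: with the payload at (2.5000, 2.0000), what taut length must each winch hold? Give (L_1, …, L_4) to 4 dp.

(4.2720, 3.2016, 6.8007, 2.5000)

cable 1: Δx=1.5000, Δy=4.0000; L_1 = √(Δx²+Δy²) = 4.2720
cable 2: Δx=-2.5000, Δy=-2.0000; L_2 = √(Δx²+Δy²) = 3.2016
cable 3: Δx=5.5000, Δy=4.0000; L_3 = √(Δx²+Δy²) = 6.8007
cable 4: Δx=1.5000, Δy=-2.0000; L_4 = √(Δx²+Δy²) = 2.5000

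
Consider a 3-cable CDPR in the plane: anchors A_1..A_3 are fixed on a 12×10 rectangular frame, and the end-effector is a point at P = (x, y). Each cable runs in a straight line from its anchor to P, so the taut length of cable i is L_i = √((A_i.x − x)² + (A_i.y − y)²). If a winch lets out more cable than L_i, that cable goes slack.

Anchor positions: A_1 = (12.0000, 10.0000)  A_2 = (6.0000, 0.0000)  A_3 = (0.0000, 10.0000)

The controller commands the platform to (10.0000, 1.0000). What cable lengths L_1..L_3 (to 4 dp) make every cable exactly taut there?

L_1: Δ = A_1−P = (2.0000, 9.0000) → ‖Δ‖ = √85.0000 = 9.2195
L_2: Δ = A_2−P = (-4.0000, -1.0000) → ‖Δ‖ = √17.0000 = 4.1231
L_3: Δ = A_3−P = (-10.0000, 9.0000) → ‖Δ‖ = √181.0000 = 13.4536

(9.2195, 4.1231, 13.4536)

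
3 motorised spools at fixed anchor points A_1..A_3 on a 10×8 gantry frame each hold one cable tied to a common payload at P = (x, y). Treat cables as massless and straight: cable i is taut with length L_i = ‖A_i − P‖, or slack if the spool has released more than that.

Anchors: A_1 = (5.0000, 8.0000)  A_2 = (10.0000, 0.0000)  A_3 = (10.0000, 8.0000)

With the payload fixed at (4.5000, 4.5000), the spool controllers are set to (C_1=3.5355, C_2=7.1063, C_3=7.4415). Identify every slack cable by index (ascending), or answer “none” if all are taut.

3

cable 1: L_1 = ‖A_1−P‖ = 3.5355;  C_1 = 3.5355 → taut
cable 2: L_2 = ‖A_2−P‖ = 7.1063;  C_2 = 7.1063 → taut
cable 3: L_3 = ‖A_3−P‖ = 6.5192;  C_3 = 7.4415 → slack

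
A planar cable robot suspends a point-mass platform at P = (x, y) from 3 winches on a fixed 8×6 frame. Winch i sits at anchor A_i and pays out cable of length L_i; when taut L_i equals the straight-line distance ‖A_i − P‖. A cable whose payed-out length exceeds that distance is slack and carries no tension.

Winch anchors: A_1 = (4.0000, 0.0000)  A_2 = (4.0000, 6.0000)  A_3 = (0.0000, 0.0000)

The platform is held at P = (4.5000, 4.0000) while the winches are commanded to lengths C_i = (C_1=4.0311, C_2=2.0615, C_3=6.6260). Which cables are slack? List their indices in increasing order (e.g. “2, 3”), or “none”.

3

i=1: geometric 4.0311 vs commanded 4.0311 ⇒ taut
i=2: geometric 2.0616 vs commanded 2.0615 ⇒ taut
i=3: geometric 6.0208 vs commanded 6.6260 ⇒ slack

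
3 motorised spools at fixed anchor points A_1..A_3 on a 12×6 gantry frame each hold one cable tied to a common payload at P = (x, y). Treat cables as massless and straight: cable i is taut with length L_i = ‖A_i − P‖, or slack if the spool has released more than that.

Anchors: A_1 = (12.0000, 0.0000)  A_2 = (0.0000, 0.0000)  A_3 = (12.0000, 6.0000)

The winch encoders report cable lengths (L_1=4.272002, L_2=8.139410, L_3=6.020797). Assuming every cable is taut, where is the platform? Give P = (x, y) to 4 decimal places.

(8.0000, 1.5000)

each cable: (A_i−P)·(A_i−P) = L_i²; let c_i = ‖A_i‖²−L_i²
c_1 = 144.0000+0.0000−18.2500 = 125.7500
row 1: 24.0000x + 0.0000y = 192.0000  (c_2=-66.2500)
row 2: 0.0000x − 12.0000y = -18.0000  (c_3=143.7500)
Cramer on rows 1–2 → x = 8.0000, y = 1.5000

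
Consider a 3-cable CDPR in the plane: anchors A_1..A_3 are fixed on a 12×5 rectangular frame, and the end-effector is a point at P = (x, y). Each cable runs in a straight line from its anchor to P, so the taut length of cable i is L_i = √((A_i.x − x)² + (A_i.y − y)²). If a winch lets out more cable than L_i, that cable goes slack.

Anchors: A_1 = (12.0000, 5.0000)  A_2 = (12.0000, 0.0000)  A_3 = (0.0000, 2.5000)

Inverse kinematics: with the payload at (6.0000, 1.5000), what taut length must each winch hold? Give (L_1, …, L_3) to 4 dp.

L_1 = √((12.0000−6.0000)² + (5.0000−1.5000)²) = 6.9462
L_2 = √((12.0000−6.0000)² + (0.0000−1.5000)²) = 6.1847
L_3 = √((0.0000−6.0000)² + (2.5000−1.5000)²) = 6.0828

(6.9462, 6.1847, 6.0828)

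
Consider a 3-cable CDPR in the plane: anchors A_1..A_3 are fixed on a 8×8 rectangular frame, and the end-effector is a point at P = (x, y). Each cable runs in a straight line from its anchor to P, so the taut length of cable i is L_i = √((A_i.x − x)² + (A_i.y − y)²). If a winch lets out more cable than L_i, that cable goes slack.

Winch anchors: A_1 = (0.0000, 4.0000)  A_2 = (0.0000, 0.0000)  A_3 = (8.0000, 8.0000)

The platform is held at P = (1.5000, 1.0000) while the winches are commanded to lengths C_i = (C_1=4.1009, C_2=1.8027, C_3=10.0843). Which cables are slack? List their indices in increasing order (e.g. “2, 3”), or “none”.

1, 3

cable 1: L_1 = ‖A_1−P‖ = 3.3541;  C_1 = 4.1009 → slack
cable 2: L_2 = ‖A_2−P‖ = 1.8028;  C_2 = 1.8027 → taut
cable 3: L_3 = ‖A_3−P‖ = 9.5525;  C_3 = 10.0843 → slack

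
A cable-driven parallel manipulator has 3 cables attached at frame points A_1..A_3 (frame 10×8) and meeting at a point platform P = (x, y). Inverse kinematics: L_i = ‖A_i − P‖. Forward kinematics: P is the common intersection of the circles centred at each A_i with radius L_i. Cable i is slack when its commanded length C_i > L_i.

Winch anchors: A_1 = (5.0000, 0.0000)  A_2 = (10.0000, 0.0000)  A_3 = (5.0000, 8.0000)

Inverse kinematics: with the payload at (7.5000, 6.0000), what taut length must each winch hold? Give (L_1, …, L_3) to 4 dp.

cable 1: Δx=-2.5000, Δy=-6.0000; L_1 = √(Δx²+Δy²) = 6.5000
cable 2: Δx=2.5000, Δy=-6.0000; L_2 = √(Δx²+Δy²) = 6.5000
cable 3: Δx=-2.5000, Δy=2.0000; L_3 = √(Δx²+Δy²) = 3.2016

(6.5000, 6.5000, 3.2016)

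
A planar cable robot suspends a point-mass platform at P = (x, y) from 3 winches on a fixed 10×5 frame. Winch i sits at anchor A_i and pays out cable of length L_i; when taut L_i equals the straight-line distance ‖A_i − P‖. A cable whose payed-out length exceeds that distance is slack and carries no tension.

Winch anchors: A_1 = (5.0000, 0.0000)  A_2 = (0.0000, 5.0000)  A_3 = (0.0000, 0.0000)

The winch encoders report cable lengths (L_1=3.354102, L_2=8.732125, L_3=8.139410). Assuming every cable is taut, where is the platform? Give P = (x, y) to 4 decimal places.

(8.0000, 1.5000)

circle eqns → linear via eq_j − eq_1; set c_j = A_j·A_j − L_j²
c_1 = 25.0000+0.0000−11.2500 = 13.7500
10.0000·x − 10.0000·y = c_1−c_2 = 65.0000
10.0000·x + 0.0000·y = c_1−c_3 = 80.0000
solve first two rows → x=8.0000, y=1.5000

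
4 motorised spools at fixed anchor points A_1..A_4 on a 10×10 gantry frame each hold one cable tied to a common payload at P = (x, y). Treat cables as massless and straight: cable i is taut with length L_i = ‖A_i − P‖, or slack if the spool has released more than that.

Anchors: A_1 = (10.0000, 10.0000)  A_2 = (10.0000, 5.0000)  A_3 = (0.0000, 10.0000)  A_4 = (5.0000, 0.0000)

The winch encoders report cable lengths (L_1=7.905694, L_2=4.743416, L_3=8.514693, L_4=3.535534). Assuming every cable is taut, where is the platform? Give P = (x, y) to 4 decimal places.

(5.5000, 3.5000)

each cable: (A_i−P)·(A_i−P) = L_i²; let c_i = ‖A_i‖²−L_i²
c_1 = 100.0000+100.0000−62.5000 = 137.5000
row 1: 0.0000x + 10.0000y = 35.0000  (c_2=102.5000)
row 2: 20.0000x + 0.0000y = 110.0000  (c_3=27.5000)
row 3: 10.0000x + 20.0000y = 125.0000  (c_4=12.5000)
Cramer on rows 1–2 → x = 5.5000, y = 3.5000
check cable 4: ‖A_4−P‖² = 12.5000 ≈ L_4² = 12.5000 ✓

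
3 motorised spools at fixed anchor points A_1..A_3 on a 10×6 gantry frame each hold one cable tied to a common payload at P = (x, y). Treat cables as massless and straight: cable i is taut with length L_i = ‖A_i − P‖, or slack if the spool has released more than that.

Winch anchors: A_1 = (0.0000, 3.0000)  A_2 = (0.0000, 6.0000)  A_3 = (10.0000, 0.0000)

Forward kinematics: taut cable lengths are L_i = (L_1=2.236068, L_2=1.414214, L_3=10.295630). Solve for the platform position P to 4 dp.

(1.0000, 5.0000)

circle eqns → linear via eq_j − eq_1; set k_j = A_j·A_j − L_j²
k_1 = 0.0000+9.0000−5.0000 = 4.0000
0.0000·x − 6.0000·y = k_1−k_2 = -30.0000
-20.0000·x + 6.0000·y = k_1−k_3 = 10.0000
solve first two rows → x=1.0000, y=5.0000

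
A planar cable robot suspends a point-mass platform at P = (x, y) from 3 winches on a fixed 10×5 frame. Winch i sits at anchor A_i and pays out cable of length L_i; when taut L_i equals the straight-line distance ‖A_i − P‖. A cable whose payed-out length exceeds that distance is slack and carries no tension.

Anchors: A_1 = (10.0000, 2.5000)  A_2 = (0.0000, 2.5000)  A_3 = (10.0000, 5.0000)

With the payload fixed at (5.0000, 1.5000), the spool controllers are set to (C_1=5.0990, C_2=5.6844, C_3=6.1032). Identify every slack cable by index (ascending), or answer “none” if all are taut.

2

i=1: geometric 5.0990 vs commanded 5.0990 ⇒ taut
i=2: geometric 5.0990 vs commanded 5.6844 ⇒ slack
i=3: geometric 6.1033 vs commanded 6.1032 ⇒ taut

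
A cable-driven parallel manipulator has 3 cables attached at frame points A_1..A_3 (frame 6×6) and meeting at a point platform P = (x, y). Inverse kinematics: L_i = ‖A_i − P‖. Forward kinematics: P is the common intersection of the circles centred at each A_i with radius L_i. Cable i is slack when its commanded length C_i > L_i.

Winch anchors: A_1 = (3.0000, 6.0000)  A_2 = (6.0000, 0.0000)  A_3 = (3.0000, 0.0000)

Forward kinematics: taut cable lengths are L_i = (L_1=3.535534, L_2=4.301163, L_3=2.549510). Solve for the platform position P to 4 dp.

(2.5000, 2.5000)

expand ‖A_i−P‖²=L_i² and subtract eq 1 (q_i ≔ ‖A_i‖²−L_i²)
q_1 = 9.0000+36.0000−12.5000 = 32.5000
eq1−eq2 → [-6.0000  12.0000]·P = 15.0000
eq1−eq3 → [0.0000  12.0000]·P = 30.0000
2×2 solve → P = (2.5000, 2.5000)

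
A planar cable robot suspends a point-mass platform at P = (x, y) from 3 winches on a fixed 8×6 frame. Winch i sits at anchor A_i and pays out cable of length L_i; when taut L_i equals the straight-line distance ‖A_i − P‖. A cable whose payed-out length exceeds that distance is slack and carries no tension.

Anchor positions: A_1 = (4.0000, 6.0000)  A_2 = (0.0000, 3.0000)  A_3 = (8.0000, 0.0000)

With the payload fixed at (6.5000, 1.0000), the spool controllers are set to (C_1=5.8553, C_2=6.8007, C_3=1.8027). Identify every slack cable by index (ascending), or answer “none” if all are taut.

i=1: geometric 5.5902 vs commanded 5.8553 ⇒ slack
i=2: geometric 6.8007 vs commanded 6.8007 ⇒ taut
i=3: geometric 1.8028 vs commanded 1.8027 ⇒ taut

1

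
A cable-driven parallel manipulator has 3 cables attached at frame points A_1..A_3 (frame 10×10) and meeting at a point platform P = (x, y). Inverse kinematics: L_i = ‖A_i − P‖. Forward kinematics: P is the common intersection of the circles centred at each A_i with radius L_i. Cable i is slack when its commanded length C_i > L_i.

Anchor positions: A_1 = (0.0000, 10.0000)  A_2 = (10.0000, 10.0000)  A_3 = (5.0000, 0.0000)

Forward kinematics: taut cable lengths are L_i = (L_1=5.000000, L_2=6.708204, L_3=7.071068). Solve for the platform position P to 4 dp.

each cable: (A_i−P)·(A_i−P) = L_i²; let q_i = ‖A_i‖²−L_i²
q_1 = 0.0000+100.0000−25.0000 = 75.0000
row 1: -20.0000x + 0.0000y = -80.0000  (q_2=155.0000)
row 2: -10.0000x + 20.0000y = 100.0000  (q_3=-25.0000)
Cramer on rows 1–2 → x = 4.0000, y = 7.0000

(4.0000, 7.0000)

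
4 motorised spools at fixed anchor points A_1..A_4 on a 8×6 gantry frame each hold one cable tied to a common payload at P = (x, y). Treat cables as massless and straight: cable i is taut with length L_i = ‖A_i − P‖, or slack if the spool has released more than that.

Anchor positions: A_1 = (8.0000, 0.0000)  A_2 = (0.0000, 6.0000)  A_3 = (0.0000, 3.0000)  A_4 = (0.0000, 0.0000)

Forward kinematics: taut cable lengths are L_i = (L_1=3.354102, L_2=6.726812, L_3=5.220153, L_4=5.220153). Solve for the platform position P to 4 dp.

each cable: (A_i−P)·(A_i−P) = L_i²; let k_i = ‖A_i‖²−L_i²
k_1 = 64.0000+0.0000−11.2500 = 52.7500
row 1: 16.0000x − 12.0000y = 62.0000  (k_2=-9.2500)
row 2: 16.0000x − 6.0000y = 71.0000  (k_3=-18.2500)
row 3: 16.0000x + 0.0000y = 80.0000  (k_4=-27.2500)
Cramer on rows 1–2 → x = 5.0000, y = 1.5000
check cable 4: ‖A_4−P‖² = 27.2500 ≈ L_4² = 27.2500 ✓

(5.0000, 1.5000)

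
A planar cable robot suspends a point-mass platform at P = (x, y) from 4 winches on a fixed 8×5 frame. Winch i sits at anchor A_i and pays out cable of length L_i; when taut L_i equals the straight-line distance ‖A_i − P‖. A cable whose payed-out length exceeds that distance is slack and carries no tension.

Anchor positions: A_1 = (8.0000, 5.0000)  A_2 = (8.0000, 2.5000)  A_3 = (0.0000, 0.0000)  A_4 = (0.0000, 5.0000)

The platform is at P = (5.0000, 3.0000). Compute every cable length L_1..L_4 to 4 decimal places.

cable 1: Δx=3.0000, Δy=2.0000; L_1 = √(Δx²+Δy²) = 3.6056
cable 2: Δx=3.0000, Δy=-0.5000; L_2 = √(Δx²+Δy²) = 3.0414
cable 3: Δx=-5.0000, Δy=-3.0000; L_3 = √(Δx²+Δy²) = 5.8310
cable 4: Δx=-5.0000, Δy=2.0000; L_4 = √(Δx²+Δy²) = 5.3852

(3.6056, 3.0414, 5.8310, 5.3852)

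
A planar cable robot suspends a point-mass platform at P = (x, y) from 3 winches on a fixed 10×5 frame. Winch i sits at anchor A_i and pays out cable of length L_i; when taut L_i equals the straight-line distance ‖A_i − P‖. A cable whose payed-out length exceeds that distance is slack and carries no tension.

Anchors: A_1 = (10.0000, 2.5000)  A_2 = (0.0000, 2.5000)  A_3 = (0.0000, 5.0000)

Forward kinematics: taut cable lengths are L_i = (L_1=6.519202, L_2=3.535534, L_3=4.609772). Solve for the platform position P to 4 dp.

each cable: (A_i−P)·(A_i−P) = L_i²; let q_i = ‖A_i‖²−L_i²
q_1 = 100.0000+6.2500−42.5000 = 63.7500
row 1: 20.0000x + 0.0000y = 70.0000  (q_2=-6.2500)
row 2: 20.0000x − 5.0000y = 60.0000  (q_3=3.7500)
Cramer on rows 1–2 → x = 3.5000, y = 2.0000

(3.5000, 2.0000)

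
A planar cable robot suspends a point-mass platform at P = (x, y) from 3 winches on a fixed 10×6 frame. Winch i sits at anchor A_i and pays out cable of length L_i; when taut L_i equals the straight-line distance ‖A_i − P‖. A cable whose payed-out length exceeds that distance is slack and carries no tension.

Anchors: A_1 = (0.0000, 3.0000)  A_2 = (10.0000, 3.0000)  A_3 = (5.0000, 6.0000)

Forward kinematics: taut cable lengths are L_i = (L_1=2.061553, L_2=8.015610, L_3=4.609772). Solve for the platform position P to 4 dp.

(2.0000, 2.5000)

each cable: (A_i−P)·(A_i−P) = L_i²; let c_i = ‖A_i‖²−L_i²
c_1 = 0.0000+9.0000−4.2500 = 4.7500
row 1: -20.0000x + 0.0000y = -40.0000  (c_2=44.7500)
row 2: -10.0000x − 6.0000y = -35.0000  (c_3=39.7500)
Cramer on rows 1–2 → x = 2.0000, y = 2.5000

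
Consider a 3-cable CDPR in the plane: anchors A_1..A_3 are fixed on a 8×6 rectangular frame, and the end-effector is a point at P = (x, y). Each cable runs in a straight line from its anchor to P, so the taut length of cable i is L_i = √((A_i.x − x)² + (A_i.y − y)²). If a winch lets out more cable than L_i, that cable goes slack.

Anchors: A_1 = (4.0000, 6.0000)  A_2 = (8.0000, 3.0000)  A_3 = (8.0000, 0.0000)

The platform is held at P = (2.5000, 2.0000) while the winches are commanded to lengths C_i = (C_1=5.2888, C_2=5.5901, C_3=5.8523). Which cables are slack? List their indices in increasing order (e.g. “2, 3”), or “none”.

i=1: geometric 4.2720 vs commanded 5.2888 ⇒ slack
i=2: geometric 5.5902 vs commanded 5.5901 ⇒ taut
i=3: geometric 5.8523 vs commanded 5.8523 ⇒ taut

1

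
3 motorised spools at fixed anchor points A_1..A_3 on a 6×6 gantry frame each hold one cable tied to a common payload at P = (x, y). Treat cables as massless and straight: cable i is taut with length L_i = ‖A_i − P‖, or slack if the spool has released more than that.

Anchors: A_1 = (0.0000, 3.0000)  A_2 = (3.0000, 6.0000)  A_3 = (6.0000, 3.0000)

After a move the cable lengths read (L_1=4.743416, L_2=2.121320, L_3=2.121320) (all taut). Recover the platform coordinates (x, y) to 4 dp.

circle eqns → linear via eq_j − eq_1; set k_j = A_j·A_j − L_j²
k_1 = 0.0000+9.0000−22.5000 = -13.5000
-6.0000·x − 6.0000·y = k_1−k_2 = -54.0000
-12.0000·x + 0.0000·y = k_1−k_3 = -54.0000
solve first two rows → x=4.5000, y=4.5000

(4.5000, 4.5000)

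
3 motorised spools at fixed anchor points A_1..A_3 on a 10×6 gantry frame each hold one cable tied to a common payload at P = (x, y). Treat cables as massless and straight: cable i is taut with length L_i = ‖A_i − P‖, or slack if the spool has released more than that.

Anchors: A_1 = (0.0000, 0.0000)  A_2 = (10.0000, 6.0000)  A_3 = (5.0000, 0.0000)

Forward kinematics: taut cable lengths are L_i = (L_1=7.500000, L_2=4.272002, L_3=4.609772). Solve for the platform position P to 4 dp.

(6.0000, 4.5000)

each cable: (A_i−P)·(A_i−P) = L_i²; let k_i = ‖A_i‖²−L_i²
k_1 = 0.0000+0.0000−56.2500 = -56.2500
row 1: -20.0000x − 12.0000y = -174.0000  (k_2=117.7500)
row 2: -10.0000x + 0.0000y = -60.0000  (k_3=3.7500)
Cramer on rows 1–2 → x = 6.0000, y = 4.5000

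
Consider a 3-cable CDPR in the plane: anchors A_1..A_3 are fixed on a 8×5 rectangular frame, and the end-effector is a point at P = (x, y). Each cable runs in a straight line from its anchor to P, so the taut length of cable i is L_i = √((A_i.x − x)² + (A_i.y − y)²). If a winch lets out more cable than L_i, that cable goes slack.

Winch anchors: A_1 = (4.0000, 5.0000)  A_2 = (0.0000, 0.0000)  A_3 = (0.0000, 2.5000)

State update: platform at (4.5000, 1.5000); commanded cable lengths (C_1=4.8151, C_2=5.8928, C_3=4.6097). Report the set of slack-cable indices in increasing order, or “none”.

cable 1: L_1 = ‖A_1−P‖ = 3.5355;  C_1 = 4.8151 → slack
cable 2: L_2 = ‖A_2−P‖ = 4.7434;  C_2 = 5.8928 → slack
cable 3: L_3 = ‖A_3−P‖ = 4.6098;  C_3 = 4.6097 → taut

1, 2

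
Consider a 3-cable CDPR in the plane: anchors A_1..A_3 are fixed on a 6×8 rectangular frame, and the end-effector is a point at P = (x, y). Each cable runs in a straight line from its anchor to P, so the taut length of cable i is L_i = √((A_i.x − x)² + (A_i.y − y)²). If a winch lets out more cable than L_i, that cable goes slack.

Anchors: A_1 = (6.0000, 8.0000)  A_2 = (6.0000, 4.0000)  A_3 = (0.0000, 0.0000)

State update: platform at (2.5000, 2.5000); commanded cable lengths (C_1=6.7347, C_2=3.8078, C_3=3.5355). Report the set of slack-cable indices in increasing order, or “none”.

1

cable 1: √((3.5000)²+(5.5000)²)=6.5192, C_1=6.7347: slack
cable 2: √((3.5000)²+(1.5000)²)=3.8079, C_2=3.8078: taut
cable 3: √((-2.5000)²+(-2.5000)²)=3.5355, C_3=3.5355: taut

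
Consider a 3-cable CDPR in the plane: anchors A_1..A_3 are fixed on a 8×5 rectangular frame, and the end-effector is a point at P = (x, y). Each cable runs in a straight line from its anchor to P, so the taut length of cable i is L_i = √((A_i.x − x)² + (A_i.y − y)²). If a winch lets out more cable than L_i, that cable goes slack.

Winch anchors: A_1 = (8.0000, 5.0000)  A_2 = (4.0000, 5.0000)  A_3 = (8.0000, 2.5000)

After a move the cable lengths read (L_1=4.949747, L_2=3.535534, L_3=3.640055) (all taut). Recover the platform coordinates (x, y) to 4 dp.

circle eqns → linear via eq_j − eq_1; set q_j = A_j·A_j − L_j²
q_1 = 64.0000+25.0000−24.5000 = 64.5000
8.0000·x + 0.0000·y = q_1−q_2 = 36.0000
0.0000·x + 5.0000·y = q_1−q_3 = 7.5000
solve first two rows → x=4.5000, y=1.5000

(4.5000, 1.5000)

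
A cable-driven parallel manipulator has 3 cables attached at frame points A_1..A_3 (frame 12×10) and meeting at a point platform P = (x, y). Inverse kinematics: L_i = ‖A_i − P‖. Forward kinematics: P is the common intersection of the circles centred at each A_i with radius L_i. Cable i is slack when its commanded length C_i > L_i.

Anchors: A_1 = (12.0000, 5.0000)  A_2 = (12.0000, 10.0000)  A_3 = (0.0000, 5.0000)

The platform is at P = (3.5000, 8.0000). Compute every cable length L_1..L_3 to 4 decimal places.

cable 1: Δx=8.5000, Δy=-3.0000; L_1 = √(Δx²+Δy²) = 9.0139
cable 2: Δx=8.5000, Δy=2.0000; L_2 = √(Δx²+Δy²) = 8.7321
cable 3: Δx=-3.5000, Δy=-3.0000; L_3 = √(Δx²+Δy²) = 4.6098

(9.0139, 8.7321, 4.6098)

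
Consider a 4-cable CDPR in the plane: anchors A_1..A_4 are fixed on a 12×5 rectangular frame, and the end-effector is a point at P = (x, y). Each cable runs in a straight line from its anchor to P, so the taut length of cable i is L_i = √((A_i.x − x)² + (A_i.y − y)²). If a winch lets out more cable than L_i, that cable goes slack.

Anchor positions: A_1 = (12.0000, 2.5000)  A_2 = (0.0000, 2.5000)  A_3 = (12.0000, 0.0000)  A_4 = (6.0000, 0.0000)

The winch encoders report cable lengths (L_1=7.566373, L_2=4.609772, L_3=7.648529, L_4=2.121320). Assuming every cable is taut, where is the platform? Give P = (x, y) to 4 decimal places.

(4.5000, 1.5000)

each cable: (A_i−P)·(A_i−P) = L_i²; let k_i = ‖A_i‖²−L_i²
k_1 = 144.0000+6.2500−57.2500 = 93.0000
row 1: 24.0000x + 0.0000y = 108.0000  (k_2=-15.0000)
row 2: 0.0000x + 5.0000y = 7.5000  (k_3=85.5000)
row 3: 12.0000x + 5.0000y = 61.5000  (k_4=31.5000)
Cramer on rows 1–2 → x = 4.5000, y = 1.5000
check cable 4: ‖A_4−P‖² = 4.5000 ≈ L_4² = 4.5000 ✓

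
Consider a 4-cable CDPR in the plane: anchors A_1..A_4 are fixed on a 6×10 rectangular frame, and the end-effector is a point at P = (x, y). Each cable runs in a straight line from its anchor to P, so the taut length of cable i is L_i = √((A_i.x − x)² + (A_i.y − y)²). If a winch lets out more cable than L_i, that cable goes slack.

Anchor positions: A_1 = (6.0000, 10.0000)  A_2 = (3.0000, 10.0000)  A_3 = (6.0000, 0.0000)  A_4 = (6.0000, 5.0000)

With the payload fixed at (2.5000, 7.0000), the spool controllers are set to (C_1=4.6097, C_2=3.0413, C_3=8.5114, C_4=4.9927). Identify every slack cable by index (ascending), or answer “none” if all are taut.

i=1: geometric 4.6098 vs commanded 4.6097 ⇒ taut
i=2: geometric 3.0414 vs commanded 3.0413 ⇒ taut
i=3: geometric 7.8262 vs commanded 8.5114 ⇒ slack
i=4: geometric 4.0311 vs commanded 4.9927 ⇒ slack

3, 4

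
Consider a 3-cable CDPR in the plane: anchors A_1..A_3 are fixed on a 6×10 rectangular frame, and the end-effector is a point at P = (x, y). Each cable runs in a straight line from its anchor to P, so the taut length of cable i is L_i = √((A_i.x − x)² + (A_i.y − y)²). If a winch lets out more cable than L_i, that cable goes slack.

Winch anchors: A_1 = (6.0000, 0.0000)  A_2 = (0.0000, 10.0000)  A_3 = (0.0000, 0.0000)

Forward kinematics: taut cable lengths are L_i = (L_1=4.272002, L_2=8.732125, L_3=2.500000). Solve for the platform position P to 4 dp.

each cable: (A_i−P)·(A_i−P) = L_i²; let k_i = ‖A_i‖²−L_i²
k_1 = 36.0000+0.0000−18.2500 = 17.7500
row 1: 12.0000x − 20.0000y = -6.0000  (k_2=23.7500)
row 2: 12.0000x + 0.0000y = 24.0000  (k_3=-6.2500)
Cramer on rows 1–2 → x = 2.0000, y = 1.5000

(2.0000, 1.5000)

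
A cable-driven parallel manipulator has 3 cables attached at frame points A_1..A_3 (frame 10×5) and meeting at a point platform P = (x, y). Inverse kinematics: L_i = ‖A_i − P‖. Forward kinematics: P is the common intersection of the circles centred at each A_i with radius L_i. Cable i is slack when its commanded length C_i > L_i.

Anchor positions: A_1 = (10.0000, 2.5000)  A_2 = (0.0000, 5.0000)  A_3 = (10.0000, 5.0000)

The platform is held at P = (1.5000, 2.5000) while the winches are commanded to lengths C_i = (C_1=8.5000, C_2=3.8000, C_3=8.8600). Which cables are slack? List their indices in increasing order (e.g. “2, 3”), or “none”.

2

cable 1: √((8.5000)²+(0.0000)²)=8.5000, C_1=8.5000: taut
cable 2: √((-1.5000)²+(2.5000)²)=2.9155, C_2=3.8000: slack
cable 3: √((8.5000)²+(2.5000)²)=8.8600, C_3=8.8600: taut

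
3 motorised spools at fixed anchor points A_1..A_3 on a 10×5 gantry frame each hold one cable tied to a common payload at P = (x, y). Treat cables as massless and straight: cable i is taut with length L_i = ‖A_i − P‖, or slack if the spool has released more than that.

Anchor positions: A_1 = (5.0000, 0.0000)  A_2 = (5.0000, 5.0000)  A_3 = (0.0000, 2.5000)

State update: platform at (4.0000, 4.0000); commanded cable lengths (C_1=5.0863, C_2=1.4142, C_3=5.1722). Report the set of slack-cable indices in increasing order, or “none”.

1, 3

cable 1: √((1.0000)²+(-4.0000)²)=4.1231, C_1=5.0863: slack
cable 2: √((1.0000)²+(1.0000)²)=1.4142, C_2=1.4142: taut
cable 3: √((-4.0000)²+(-1.5000)²)=4.2720, C_3=5.1722: slack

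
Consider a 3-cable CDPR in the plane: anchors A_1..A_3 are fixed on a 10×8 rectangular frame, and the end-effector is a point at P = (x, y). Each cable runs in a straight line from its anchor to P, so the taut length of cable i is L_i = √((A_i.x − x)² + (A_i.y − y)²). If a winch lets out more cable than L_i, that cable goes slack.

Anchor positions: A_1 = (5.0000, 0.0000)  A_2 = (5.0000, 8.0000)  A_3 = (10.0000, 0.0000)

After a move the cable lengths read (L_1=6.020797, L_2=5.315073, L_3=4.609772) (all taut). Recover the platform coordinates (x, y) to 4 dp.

expand ‖A_i−P‖²=L_i² and subtract eq 1 (c_i ≔ ‖A_i‖²−L_i²)
c_1 = 25.0000+0.0000−36.2500 = -11.2500
eq1−eq2 → [0.0000  -16.0000]·P = -72.0000
eq1−eq3 → [-10.0000  0.0000]·P = -90.0000
2×2 solve → P = (9.0000, 4.5000)

(9.0000, 4.5000)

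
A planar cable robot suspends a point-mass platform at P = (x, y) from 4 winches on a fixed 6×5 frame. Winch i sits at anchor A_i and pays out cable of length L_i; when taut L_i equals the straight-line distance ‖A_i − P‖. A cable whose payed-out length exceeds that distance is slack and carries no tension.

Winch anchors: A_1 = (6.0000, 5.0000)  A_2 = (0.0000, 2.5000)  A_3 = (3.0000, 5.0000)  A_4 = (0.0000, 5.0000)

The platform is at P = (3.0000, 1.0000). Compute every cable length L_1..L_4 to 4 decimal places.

L_1 = √((6.0000−3.0000)² + (5.0000−1.0000)²) = 5.0000
L_2 = √((0.0000−3.0000)² + (2.5000−1.0000)²) = 3.3541
L_3 = √((3.0000−3.0000)² + (5.0000−1.0000)²) = 4.0000
L_4 = √((0.0000−3.0000)² + (5.0000−1.0000)²) = 5.0000

(5.0000, 3.3541, 4.0000, 5.0000)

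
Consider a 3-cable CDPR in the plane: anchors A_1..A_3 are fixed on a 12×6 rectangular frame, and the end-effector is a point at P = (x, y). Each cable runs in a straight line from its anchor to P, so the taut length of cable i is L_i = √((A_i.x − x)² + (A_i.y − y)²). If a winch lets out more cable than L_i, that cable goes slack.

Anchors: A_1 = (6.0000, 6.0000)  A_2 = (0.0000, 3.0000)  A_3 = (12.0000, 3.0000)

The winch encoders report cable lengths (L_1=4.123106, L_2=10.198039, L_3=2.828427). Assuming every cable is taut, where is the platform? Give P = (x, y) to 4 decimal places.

circle eqns → linear via eq_j − eq_1; set q_j = A_j·A_j − L_j²
q_1 = 36.0000+36.0000−17.0000 = 55.0000
12.0000·x + 6.0000·y = q_1−q_2 = 150.0000
-12.0000·x + 6.0000·y = q_1−q_3 = -90.0000
solve first two rows → x=10.0000, y=5.0000

(10.0000, 5.0000)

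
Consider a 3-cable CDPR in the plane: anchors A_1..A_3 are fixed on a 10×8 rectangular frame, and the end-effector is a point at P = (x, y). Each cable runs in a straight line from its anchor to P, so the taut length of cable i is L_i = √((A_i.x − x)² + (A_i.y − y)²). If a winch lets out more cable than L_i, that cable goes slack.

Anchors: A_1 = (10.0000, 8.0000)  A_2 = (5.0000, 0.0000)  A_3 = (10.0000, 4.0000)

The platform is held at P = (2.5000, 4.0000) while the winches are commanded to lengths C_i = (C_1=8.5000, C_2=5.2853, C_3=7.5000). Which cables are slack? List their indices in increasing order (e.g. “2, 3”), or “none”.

2

cable 1: L_1 = ‖A_1−P‖ = 8.5000;  C_1 = 8.5000 → taut
cable 2: L_2 = ‖A_2−P‖ = 4.7170;  C_2 = 5.2853 → slack
cable 3: L_3 = ‖A_3−P‖ = 7.5000;  C_3 = 7.5000 → taut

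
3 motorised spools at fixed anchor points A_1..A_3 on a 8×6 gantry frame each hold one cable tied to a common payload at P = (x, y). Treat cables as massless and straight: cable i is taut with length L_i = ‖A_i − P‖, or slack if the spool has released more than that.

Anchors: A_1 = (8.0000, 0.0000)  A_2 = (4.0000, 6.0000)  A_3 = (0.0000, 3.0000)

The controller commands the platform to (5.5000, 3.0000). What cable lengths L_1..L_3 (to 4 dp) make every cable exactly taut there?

L_1: Δ = A_1−P = (2.5000, -3.0000) → ‖Δ‖ = √15.2500 = 3.9051
L_2: Δ = A_2−P = (-1.5000, 3.0000) → ‖Δ‖ = √11.2500 = 3.3541
L_3: Δ = A_3−P = (-5.5000, 0.0000) → ‖Δ‖ = √30.2500 = 5.5000

(3.9051, 3.3541, 5.5000)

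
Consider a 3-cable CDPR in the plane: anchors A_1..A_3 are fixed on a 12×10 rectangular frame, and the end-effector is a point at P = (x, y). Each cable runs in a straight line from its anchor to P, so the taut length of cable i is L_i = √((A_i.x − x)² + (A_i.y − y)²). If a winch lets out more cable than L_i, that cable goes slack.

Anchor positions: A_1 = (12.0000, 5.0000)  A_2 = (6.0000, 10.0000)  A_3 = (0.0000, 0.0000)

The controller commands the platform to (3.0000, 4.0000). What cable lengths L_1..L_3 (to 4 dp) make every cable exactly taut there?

L_1 = √((12.0000−3.0000)² + (5.0000−4.0000)²) = 9.0554
L_2 = √((6.0000−3.0000)² + (10.0000−4.0000)²) = 6.7082
L_3 = √((0.0000−3.0000)² + (0.0000−4.0000)²) = 5.0000

(9.0554, 6.7082, 5.0000)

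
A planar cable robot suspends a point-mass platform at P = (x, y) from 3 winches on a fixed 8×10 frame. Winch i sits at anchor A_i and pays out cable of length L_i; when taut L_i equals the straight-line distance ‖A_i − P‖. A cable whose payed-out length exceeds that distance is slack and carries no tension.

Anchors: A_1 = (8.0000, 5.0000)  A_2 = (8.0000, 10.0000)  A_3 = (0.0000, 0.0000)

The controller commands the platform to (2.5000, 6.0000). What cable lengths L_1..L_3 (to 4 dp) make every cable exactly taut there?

L_1: Δ = A_1−P = (5.5000, -1.0000) → ‖Δ‖ = √31.2500 = 5.5902
L_2: Δ = A_2−P = (5.5000, 4.0000) → ‖Δ‖ = √46.2500 = 6.8007
L_3: Δ = A_3−P = (-2.5000, -6.0000) → ‖Δ‖ = √42.2500 = 6.5000

(5.5902, 6.8007, 6.5000)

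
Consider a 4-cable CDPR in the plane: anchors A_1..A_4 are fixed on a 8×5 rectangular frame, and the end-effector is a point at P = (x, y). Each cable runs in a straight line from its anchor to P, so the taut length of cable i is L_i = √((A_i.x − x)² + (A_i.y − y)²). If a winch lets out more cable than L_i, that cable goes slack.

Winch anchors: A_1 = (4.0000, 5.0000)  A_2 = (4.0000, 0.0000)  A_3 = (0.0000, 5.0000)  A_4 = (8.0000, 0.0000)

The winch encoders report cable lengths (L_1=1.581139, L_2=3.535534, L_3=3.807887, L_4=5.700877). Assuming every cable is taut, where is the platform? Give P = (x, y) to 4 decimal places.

circle eqns → linear via eq_j − eq_1; set c_j = A_j·A_j − L_j²
c_1 = 16.0000+25.0000−2.5000 = 38.5000
0.0000·x + 10.0000·y = c_1−c_2 = 35.0000
8.0000·x + 0.0000·y = c_1−c_3 = 28.0000
-8.0000·x + 10.0000·y = c_1−c_4 = 7.0000
solve first two rows → x=3.5000, y=3.5000
check cable 4: ‖A_4−P‖² = 32.5000 ≈ L_4² = 32.5000 ✓

(3.5000, 3.5000)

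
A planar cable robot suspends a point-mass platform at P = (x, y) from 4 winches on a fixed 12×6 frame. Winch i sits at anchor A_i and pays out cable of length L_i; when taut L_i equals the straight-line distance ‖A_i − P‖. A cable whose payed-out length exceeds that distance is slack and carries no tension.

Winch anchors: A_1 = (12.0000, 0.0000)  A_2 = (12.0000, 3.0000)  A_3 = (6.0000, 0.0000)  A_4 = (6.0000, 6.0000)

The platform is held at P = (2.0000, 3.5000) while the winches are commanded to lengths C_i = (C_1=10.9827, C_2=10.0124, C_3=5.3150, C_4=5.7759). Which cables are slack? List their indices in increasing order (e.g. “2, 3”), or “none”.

cable 1: L_1 = ‖A_1−P‖ = 10.5948;  C_1 = 10.9827 → slack
cable 2: L_2 = ‖A_2−P‖ = 10.0125;  C_2 = 10.0124 → taut
cable 3: L_3 = ‖A_3−P‖ = 5.3151;  C_3 = 5.3150 → taut
cable 4: L_4 = ‖A_4−P‖ = 4.7170;  C_4 = 5.7759 → slack

1, 4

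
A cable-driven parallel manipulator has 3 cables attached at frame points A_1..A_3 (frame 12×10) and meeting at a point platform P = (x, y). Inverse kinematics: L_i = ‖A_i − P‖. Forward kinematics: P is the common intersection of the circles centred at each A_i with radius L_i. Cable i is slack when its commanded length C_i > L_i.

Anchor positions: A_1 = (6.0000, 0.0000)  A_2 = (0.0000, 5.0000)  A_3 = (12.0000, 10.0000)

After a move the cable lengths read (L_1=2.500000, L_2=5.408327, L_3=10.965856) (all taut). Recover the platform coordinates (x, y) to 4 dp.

expand ‖A_i−P‖²=L_i² and subtract eq 1 (q_i ≔ ‖A_i‖²−L_i²)
q_1 = 36.0000+0.0000−6.2500 = 29.7500
eq1−eq2 → [12.0000  -10.0000]·P = 34.0000
eq1−eq3 → [-12.0000  -20.0000]·P = -94.0000
2×2 solve → P = (4.5000, 2.0000)

(4.5000, 2.0000)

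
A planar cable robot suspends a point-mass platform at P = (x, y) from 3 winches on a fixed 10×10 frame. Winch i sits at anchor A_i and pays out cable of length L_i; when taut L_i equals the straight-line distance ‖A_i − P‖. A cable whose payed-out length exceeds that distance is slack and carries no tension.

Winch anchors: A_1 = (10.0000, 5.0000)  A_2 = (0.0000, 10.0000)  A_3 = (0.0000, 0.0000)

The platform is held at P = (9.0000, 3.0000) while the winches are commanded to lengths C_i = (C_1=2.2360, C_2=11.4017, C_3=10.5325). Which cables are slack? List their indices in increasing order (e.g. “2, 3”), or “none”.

cable 1: √((1.0000)²+(2.0000)²)=2.2361, C_1=2.2360: taut
cable 2: √((-9.0000)²+(7.0000)²)=11.4018, C_2=11.4017: taut
cable 3: √((-9.0000)²+(-3.0000)²)=9.4868, C_3=10.5325: slack

3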